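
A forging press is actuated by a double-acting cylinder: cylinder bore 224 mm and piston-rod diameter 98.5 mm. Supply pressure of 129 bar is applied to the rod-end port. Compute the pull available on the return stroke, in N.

F ≈ 4.10e5 N

Rod-side annular area A_ann = π/4 × (224² − 98.5²) = 31790 mm^2
On retraction the pressure acts on the annular area (bore minus rod).
F = P × A_ann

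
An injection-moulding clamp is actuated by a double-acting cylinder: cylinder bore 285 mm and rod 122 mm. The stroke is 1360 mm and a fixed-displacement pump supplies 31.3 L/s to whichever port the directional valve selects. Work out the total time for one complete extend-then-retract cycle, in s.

t ≈ 5.04 s

Cap-side area A_cap = π/4 × (285 mm)² = 63790 mm^2
Rod-side annular area A_ann = π/4 × (285² − 122²) = 52100 mm^2
t_ext = A_cap·L/Q = 2.772 s
t_ret = A_ann·L/Q = 2.264 s
t_cycle = t_ext + t_ret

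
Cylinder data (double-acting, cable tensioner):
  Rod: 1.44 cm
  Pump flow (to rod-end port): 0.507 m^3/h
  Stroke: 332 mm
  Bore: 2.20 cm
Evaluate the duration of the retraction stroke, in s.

Rod-side annular area A_ann = π/4 × (2.20² − 1.44²) = 2.173 cm^2
Swept volume V = A × L; t = V / Q = A·L / Q

t ≈ 0.512 s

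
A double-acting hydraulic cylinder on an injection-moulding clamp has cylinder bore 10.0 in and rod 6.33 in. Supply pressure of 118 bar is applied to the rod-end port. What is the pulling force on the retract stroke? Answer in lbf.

Rod-side annular area A_ann = π/4 × (10.0² − 6.33²) = 47.07 in^2
On retraction the pressure acts on the annular area (bore minus rod).
F = P × A_ann

F ≈ 80600 lbf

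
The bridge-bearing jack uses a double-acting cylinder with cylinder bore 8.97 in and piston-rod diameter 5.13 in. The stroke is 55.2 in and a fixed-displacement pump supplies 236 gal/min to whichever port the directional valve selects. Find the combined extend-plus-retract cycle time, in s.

Cap-side area A_cap = π/4 × (8.97 in)² = 63.19 in^2
Rod-side annular area A_ann = π/4 × (8.97² − 5.13²) = 42.52 in^2
t_ext = A_cap·L/Q = 3.839 s
t_ret = A_ann·L/Q = 2.583 s
t_cycle = t_ext + t_ret

t ≈ 6.42 s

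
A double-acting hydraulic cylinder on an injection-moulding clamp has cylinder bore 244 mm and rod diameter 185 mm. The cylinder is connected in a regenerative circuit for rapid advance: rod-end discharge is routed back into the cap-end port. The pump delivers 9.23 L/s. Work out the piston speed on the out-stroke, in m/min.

v ≈ 20.6 m/min

In regeneration the rod-end outflow joins the pump flow into the cap end, so the net volume the pump must supply per unit advance equals the rod cross-section area.
Rod cross-section A_rod = π/4 × (185 mm)² = 26880 mm^2
v = Q_pump / A_rod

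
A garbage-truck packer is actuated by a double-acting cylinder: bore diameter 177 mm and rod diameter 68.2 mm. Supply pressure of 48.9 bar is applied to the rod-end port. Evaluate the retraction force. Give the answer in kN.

Rod-side annular area A_ann = π/4 × (177² − 68.2²) = 20950 mm^2
On retraction the pressure acts on the annular area (bore minus rod).
F = P × A_ann

F ≈ 102 kN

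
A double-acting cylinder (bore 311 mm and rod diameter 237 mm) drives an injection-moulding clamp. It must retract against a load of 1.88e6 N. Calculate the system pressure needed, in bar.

P ≈ 590 bar

Rod-side annular area A_ann = π/4 × (311² − 237²) = 31850 mm^2
Retraction: pressure acts on the annular area.
P = F / A = 1.88e6 N / A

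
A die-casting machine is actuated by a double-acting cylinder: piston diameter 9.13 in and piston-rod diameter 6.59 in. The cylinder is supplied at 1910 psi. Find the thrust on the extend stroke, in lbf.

Cap-side area A_cap = π/4 × (9.13 in)² = 65.47 in^2
F = P × A_cap = 1910 psi × A_cap

F ≈ 1.25e5 lbf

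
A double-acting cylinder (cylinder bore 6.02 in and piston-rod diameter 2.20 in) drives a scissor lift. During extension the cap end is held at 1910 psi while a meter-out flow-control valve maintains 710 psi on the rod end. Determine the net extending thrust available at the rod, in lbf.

F ≈ 36900 lbf

Cap-side area A_cap = π/4 × (6.02 in)² = 28.46 in^2
Rod-side annular area A_ann = π/4 × (6.02² − 2.20²) = 24.66 in^2
Net thrust = P_cap·A_cap − P_rod·A_ann = 54360 lbf − 17510 lbf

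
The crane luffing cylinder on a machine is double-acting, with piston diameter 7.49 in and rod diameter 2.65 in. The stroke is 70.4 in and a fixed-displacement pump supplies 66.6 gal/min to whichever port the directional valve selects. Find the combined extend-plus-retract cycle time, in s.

t ≈ 22.7 s

Cap-side area A_cap = π/4 × (7.49 in)² = 44.06 in^2
Rod-side annular area A_ann = π/4 × (7.49² − 2.65²) = 38.55 in^2
t_ext = A_cap·L/Q = 12.10 s
t_ret = A_ann·L/Q = 10.58 s
t_cycle = t_ext + t_ret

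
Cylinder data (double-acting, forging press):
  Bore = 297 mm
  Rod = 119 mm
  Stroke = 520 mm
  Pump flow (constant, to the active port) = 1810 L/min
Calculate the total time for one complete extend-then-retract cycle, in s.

t ≈ 2.20 s

Cap-side area A_cap = π/4 × (297 mm)² = 69280 mm^2
Rod-side annular area A_ann = π/4 × (297² − 119²) = 58160 mm^2
t_ext = A_cap·L/Q = 1.194 s
t_ret = A_ann·L/Q = 1.002 s
t_cycle = t_ext + t_ret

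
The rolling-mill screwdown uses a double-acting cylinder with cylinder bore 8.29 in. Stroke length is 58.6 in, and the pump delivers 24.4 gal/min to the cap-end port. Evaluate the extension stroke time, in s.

t ≈ 33.7 s

Cap-side area A_cap = π/4 × (8.29 in)² = 53.98 in^2
Swept volume V = A × L; t = V / Q = A·L / Q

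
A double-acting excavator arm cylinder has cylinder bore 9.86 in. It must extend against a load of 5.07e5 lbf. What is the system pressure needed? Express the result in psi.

P ≈ 6640 psi

Cap-side area A_cap = π/4 × (9.86 in)² = 76.36 in^2
P = F / A = 5.07e5 lbf / A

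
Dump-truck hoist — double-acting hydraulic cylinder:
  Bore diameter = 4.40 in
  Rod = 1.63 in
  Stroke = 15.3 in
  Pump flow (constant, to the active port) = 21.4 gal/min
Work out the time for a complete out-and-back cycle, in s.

Cap-side area A_cap = π/4 × (4.40 in)² = 15.21 in^2
Rod-side annular area A_ann = π/4 × (4.40² − 1.63²) = 13.12 in^2
t_ext = A_cap·L/Q = 2.824 s
t_ret = A_ann·L/Q = 2.436 s
t_cycle = t_ext + t_ret

t ≈ 5.26 s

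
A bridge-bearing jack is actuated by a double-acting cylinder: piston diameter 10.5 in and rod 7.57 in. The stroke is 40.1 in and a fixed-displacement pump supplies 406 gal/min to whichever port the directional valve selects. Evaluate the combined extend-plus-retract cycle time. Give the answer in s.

t ≈ 3.29 s

Cap-side area A_cap = π/4 × (10.5 in)² = 86.59 in^2
Rod-side annular area A_ann = π/4 × (10.5² − 7.57²) = 41.58 in^2
t_ext = A_cap·L/Q = 2.221 s
t_ret = A_ann·L/Q = 1.067 s
t_cycle = t_ext + t_ret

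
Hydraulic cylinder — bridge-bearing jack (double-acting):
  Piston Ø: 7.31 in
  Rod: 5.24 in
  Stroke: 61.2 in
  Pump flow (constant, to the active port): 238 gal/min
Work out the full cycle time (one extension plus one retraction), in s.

Cap-side area A_cap = π/4 × (7.31 in)² = 41.97 in^2
Rod-side annular area A_ann = π/4 × (7.31² − 5.24²) = 20.40 in^2
t_ext = A_cap·L/Q = 2.803 s
t_ret = A_ann·L/Q = 1.363 s
t_cycle = t_ext + t_ret

t ≈ 4.17 s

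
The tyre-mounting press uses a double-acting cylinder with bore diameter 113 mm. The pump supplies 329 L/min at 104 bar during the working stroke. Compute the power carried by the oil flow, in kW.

W ≈ 57.0 kW

Hydraulic power = P × Q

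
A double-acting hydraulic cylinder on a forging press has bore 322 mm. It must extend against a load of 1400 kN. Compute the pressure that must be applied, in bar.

P ≈ 172 bar

Cap-side area A_cap = π/4 × (322 mm)² = 81430 mm^2
P = F / A = 1400 kN / A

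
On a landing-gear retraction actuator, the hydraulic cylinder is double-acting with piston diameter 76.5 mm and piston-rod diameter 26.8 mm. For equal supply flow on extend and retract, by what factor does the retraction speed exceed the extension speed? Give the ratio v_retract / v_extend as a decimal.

Cap-side area A_cap = π/4 × (76.5 mm)² = 4596 mm^2
Rod-side annular area A_ann = π/4 × (76.5² − 26.8²) = 4032 mm^2
For equal Q, v ∝ 1/A, so v_ret/v_ext = A_cap/A_ann.

v_ret/v_ext ≈ 1.14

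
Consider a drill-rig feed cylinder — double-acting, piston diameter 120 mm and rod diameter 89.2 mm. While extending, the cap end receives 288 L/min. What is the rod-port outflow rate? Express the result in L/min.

Q_out ≈ 129 L/min

Cap-side area A_cap = π/4 × (120 mm)² = 11310 mm^2
Rod-side annular area A_ann = π/4 × (120² − 89.2²) = 5061 mm^2
Piston speed v = Q_in/A_cap; rod-end outflow Q_out = v × A_ann = Q_in × A_ann/A_cap.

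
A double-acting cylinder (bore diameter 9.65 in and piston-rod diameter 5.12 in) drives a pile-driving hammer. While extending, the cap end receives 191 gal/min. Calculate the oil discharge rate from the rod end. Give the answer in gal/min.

Cap-side area A_cap = π/4 × (9.65 in)² = 73.14 in^2
Rod-side annular area A_ann = π/4 × (9.65² − 5.12²) = 52.55 in^2
Piston speed v = Q_in/A_cap; rod-end outflow Q_out = v × A_ann = Q_in × A_ann/A_cap.

Q_out ≈ 137 gal/min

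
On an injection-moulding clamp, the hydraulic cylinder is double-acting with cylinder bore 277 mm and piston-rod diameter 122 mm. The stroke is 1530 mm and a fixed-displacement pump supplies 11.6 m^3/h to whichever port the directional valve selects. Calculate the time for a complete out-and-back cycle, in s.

Cap-side area A_cap = π/4 × (277 mm)² = 60260 mm^2
Rod-side annular area A_ann = π/4 × (277² − 122²) = 48570 mm^2
t_ext = A_cap·L/Q = 28.61 s
t_ret = A_ann·L/Q = 23.06 s
t_cycle = t_ext + t_ret

t ≈ 51.7 s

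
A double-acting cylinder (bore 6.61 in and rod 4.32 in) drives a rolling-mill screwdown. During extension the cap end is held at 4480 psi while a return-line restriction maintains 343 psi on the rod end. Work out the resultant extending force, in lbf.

Cap-side area A_cap = π/4 × (6.61 in)² = 34.32 in^2
Rod-side annular area A_ann = π/4 × (6.61² − 4.32²) = 19.66 in^2
Net thrust = P_cap·A_cap − P_rod·A_ann = 1.537e5 lbf − 6743 lbf

F ≈ 1.47e5 lbf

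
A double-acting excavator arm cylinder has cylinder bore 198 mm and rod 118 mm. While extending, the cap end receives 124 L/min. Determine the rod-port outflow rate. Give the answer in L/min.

Cap-side area A_cap = π/4 × (198 mm)² = 30790 mm^2
Rod-side annular area A_ann = π/4 × (198² − 118²) = 19850 mm^2
Piston speed v = Q_in/A_cap; rod-end outflow Q_out = v × A_ann = Q_in × A_ann/A_cap.

Q_out ≈ 80.0 L/min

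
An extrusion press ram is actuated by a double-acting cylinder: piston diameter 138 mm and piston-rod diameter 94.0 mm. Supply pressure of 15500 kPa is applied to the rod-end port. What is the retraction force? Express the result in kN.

F ≈ 124 kN

Rod-side annular area A_ann = π/4 × (138² − 94.0²) = 8017 mm^2
On retraction the pressure acts on the annular area (bore minus rod).
F = P × A_ann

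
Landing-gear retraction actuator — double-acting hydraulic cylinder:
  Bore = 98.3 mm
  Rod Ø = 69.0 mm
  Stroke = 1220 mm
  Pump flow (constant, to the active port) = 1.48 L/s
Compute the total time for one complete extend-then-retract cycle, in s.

Cap-side area A_cap = π/4 × (98.3 mm)² = 7589 mm^2
Rod-side annular area A_ann = π/4 × (98.3² − 69.0²) = 3850 mm^2
t_ext = A_cap·L/Q = 6.256 s
t_ret = A_ann·L/Q = 3.174 s
t_cycle = t_ext + t_ret

t ≈ 9.43 s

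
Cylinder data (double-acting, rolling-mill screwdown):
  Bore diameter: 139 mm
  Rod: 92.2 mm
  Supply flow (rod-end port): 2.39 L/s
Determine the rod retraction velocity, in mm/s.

v ≈ 281 mm/s

Rod-side annular area A_ann = π/4 × (139² − 92.2²) = 8498 mm^2
Flow into the rod-end port fills the annular volume.
v = Q / A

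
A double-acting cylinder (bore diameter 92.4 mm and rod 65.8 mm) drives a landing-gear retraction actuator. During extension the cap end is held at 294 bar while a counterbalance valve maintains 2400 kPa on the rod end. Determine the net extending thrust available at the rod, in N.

F ≈ 1.89e5 N

Cap-side area A_cap = π/4 × (92.4 mm)² = 6706 mm^2
Rod-side annular area A_ann = π/4 × (92.4² − 65.8²) = 3305 mm^2
Net thrust = P_cap·A_cap − P_rod·A_ann = 1.971e5 N − 7932 N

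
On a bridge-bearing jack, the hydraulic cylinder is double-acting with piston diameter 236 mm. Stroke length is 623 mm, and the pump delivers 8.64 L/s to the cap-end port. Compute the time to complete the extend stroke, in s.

t ≈ 3.15 s

Cap-side area A_cap = π/4 × (236 mm)² = 43740 mm^2
Swept volume V = A × L; t = V / Q = A·L / Q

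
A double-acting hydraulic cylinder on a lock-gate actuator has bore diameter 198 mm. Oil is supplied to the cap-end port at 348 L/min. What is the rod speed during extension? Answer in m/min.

Cap-side area A_cap = π/4 × (198 mm)² = 30790 mm^2
v = Q / A

v ≈ 11.3 m/min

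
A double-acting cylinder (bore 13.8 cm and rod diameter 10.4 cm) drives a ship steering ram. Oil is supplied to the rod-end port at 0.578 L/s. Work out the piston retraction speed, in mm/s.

Rod-side annular area A_ann = π/4 × (13.8² − 10.4²) = 64.62 cm^2
Flow into the rod-end port fills the annular volume.
v = Q / A

v ≈ 89.4 mm/s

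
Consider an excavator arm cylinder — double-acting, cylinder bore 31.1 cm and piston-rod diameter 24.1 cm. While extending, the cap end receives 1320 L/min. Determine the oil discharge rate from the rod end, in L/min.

Q_out ≈ 527 L/min

Cap-side area A_cap = π/4 × (31.1 cm)² = 759.6 cm^2
Rod-side annular area A_ann = π/4 × (31.1² − 24.1²) = 303.5 cm^2
Piston speed v = Q_in/A_cap; rod-end outflow Q_out = v × A_ann = Q_in × A_ann/A_cap.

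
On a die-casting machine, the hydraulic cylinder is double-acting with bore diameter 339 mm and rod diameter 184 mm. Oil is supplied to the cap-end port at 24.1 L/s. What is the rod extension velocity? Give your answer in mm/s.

v ≈ 267 mm/s

Cap-side area A_cap = π/4 × (339 mm)² = 90260 mm^2
v = Q / A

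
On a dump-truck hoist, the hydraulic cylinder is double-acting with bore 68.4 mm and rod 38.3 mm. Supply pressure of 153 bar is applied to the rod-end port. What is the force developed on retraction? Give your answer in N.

F ≈ 38600 N

Rod-side annular area A_ann = π/4 × (68.4² − 38.3²) = 2522 mm^2
On retraction the pressure acts on the annular area (bore minus rod).
F = P × A_ann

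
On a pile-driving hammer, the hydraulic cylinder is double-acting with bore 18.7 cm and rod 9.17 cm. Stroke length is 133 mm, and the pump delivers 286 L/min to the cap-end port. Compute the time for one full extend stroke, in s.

Cap-side area A_cap = π/4 × (18.7 cm)² = 274.6 cm^2
Swept volume V = A × L; t = V / Q = A·L / Q

t ≈ 0.766 s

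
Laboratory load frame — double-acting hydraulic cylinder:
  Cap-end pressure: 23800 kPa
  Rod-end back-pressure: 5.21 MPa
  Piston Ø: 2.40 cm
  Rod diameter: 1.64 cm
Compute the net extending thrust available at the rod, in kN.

Cap-side area A_cap = π/4 × (2.40 cm)² = 4.524 cm^2
Rod-side annular area A_ann = π/4 × (2.40² − 1.64²) = 2.411 cm^2
Net thrust = P_cap·A_cap − P_rod·A_ann = 10.77 kN − 1.256 kN

F ≈ 9.51 kN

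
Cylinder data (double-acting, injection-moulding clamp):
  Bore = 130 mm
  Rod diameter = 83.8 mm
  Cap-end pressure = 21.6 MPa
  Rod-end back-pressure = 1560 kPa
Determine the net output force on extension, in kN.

Cap-side area A_cap = π/4 × (130 mm)² = 13270 mm^2
Rod-side annular area A_ann = π/4 × (130² − 83.8²) = 7758 mm^2
Net thrust = P_cap·A_cap − P_rod·A_ann = 286.7 kN − 12.10 kN

F ≈ 275 kN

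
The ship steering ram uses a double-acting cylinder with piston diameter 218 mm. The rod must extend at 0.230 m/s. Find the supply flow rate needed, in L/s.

Cap-side area A_cap = π/4 × (218 mm)² = 37330 mm^2
Q = A × v

Q ≈ 8.58 L/s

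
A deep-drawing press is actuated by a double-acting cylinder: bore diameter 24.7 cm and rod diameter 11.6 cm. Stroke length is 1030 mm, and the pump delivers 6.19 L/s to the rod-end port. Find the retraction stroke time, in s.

Rod-side annular area A_ann = π/4 × (24.7² − 11.6²) = 373.5 cm^2
Swept volume V = A × L; t = V / Q = A·L / Q

t ≈ 6.21 s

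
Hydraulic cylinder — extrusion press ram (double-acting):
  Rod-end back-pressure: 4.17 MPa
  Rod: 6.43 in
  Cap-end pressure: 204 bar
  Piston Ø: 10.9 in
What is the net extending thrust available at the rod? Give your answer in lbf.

F ≈ 2.39e5 lbf

Cap-side area A_cap = π/4 × (10.9 in)² = 93.31 in^2
Rod-side annular area A_ann = π/4 × (10.9² − 6.43²) = 60.84 in^2
Net thrust = P_cap·A_cap − P_rod·A_ann = 2.761e5 lbf − 36800 lbf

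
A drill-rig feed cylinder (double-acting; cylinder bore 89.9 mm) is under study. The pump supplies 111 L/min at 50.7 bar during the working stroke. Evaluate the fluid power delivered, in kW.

Hydraulic power = P × Q

W ≈ 9.38 kW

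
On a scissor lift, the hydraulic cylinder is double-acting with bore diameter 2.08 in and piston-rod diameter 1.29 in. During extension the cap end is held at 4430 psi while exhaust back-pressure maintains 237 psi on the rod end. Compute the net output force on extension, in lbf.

Cap-side area A_cap = π/4 × (2.08 in)² = 3.398 in^2
Rod-side annular area A_ann = π/4 × (2.08² − 1.29²) = 2.091 in^2
Net thrust = P_cap·A_cap − P_rod·A_ann = 15050 lbf − 495.6 lbf

F ≈ 14600 lbf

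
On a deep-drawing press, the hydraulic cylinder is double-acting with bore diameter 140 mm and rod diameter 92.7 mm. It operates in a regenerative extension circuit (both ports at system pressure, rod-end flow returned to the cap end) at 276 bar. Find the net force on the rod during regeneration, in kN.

With equal pressure on both faces, forces on the annular region cancel; the net push is pressure × rod cross-section.
Rod cross-section A_rod = π/4 × (92.7 mm)² = 6749 mm^2
F = P × A_rod

F ≈ 186 kN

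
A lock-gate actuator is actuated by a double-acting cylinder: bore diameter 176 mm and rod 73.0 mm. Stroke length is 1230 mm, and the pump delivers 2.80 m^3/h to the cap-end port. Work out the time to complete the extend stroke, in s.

t ≈ 38.5 s

Cap-side area A_cap = π/4 × (176 mm)² = 24330 mm^2
Swept volume V = A × L; t = V / Q = A·L / Q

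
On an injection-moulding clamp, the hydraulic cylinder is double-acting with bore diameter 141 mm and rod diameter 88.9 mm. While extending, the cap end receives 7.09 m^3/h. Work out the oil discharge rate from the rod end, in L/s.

Cap-side area A_cap = π/4 × (141 mm)² = 15610 mm^2
Rod-side annular area A_ann = π/4 × (141² − 88.9²) = 9407 mm^2
Piston speed v = Q_in/A_cap; rod-end outflow Q_out = v × A_ann = Q_in × A_ann/A_cap.

Q_out ≈ 1.19 L/s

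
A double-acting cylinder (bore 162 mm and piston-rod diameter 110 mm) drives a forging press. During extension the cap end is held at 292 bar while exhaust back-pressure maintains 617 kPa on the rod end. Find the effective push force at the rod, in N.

Cap-side area A_cap = π/4 × (162 mm)² = 20610 mm^2
Rod-side annular area A_ann = π/4 × (162² − 110²) = 11110 mm^2
Net thrust = P_cap·A_cap − P_rod·A_ann = 6.019e5 N − 6854 N

F ≈ 5.95e5 N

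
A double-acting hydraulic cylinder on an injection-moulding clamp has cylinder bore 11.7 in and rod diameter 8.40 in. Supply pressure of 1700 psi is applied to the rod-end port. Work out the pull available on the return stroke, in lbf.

F ≈ 88600 lbf

Rod-side annular area A_ann = π/4 × (11.7² − 8.40²) = 52.10 in^2
On retraction the pressure acts on the annular area (bore minus rod).
F = P × A_ann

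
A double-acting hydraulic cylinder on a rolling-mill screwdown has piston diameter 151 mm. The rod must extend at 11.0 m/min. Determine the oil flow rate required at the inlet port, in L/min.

Q ≈ 197 L/min

Cap-side area A_cap = π/4 × (151 mm)² = 17910 mm^2
Q = A × v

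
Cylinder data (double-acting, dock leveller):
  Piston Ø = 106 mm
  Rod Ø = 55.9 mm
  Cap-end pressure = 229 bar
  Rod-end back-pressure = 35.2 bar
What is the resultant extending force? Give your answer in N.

F ≈ 1.80e5 N

Cap-side area A_cap = π/4 × (106 mm)² = 8825 mm^2
Rod-side annular area A_ann = π/4 × (106² − 55.9²) = 6371 mm^2
Net thrust = P_cap·A_cap − P_rod·A_ann = 2.021e5 N − 22420 N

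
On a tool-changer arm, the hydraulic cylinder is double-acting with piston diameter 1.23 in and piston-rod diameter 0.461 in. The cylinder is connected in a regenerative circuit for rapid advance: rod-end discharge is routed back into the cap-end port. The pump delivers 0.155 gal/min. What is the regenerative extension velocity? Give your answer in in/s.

v ≈ 3.58 in/s

In regeneration the rod-end outflow joins the pump flow into the cap end, so the net volume the pump must supply per unit advance equals the rod cross-section area.
Rod cross-section A_rod = π/4 × (0.461 in)² = 0.1669 in^2
v = Q_pump / A_rod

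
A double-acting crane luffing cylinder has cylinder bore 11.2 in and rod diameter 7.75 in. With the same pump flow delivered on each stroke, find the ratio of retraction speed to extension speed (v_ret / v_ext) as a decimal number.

v_ret/v_ext ≈ 1.92

Cap-side area A_cap = π/4 × (11.2 in)² = 98.52 in^2
Rod-side annular area A_ann = π/4 × (11.2² − 7.75²) = 51.35 in^2
For equal Q, v ∝ 1/A, so v_ret/v_ext = A_cap/A_ann.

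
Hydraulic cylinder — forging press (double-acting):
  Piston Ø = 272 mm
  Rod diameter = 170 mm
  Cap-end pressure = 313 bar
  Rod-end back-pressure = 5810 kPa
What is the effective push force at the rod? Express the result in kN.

F ≈ 1610 kN

Cap-side area A_cap = π/4 × (272 mm)² = 58110 mm^2
Rod-side annular area A_ann = π/4 × (272² − 170²) = 35410 mm^2
Net thrust = P_cap·A_cap − P_rod·A_ann = 1819 kN − 205.7 kN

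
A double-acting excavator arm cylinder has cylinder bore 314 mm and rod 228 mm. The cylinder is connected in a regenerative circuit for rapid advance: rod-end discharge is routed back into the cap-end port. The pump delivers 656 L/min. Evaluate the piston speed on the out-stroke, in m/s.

In regeneration the rod-end outflow joins the pump flow into the cap end, so the net volume the pump must supply per unit advance equals the rod cross-section area.
Rod cross-section A_rod = π/4 × (228 mm)² = 40830 mm^2
v = Q_pump / A_rod

v ≈ 0.268 m/s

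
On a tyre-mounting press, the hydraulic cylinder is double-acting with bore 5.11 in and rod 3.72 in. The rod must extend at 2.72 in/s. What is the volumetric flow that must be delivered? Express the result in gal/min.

Q ≈ 14.5 gal/min

Cap-side area A_cap = π/4 × (5.11 in)² = 20.51 in^2
Q = A × v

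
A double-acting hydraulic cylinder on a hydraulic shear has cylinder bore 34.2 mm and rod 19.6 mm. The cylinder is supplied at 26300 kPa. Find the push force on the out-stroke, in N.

F ≈ 24200 N

Cap-side area A_cap = π/4 × (34.2 mm)² = 918.6 mm^2
F = P × A_cap = 26300 kPa × A_cap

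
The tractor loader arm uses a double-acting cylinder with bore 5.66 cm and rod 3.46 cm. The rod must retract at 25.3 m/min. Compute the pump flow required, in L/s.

Q ≈ 0.664 L/s

Rod-side annular area A_ann = π/4 × (5.66² − 3.46²) = 15.76 cm^2
Q = A × v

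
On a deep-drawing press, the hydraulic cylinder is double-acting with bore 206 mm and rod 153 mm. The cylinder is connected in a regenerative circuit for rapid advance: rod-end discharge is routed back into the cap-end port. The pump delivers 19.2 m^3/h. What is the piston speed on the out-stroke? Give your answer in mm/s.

In regeneration the rod-end outflow joins the pump flow into the cap end, so the net volume the pump must supply per unit advance equals the rod cross-section area.
Rod cross-section A_rod = π/4 × (153 mm)² = 18390 mm^2
v = Q_pump / A_rod

v ≈ 290 mm/s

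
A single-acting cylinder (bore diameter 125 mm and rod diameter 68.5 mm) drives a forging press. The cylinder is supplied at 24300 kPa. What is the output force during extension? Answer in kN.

F ≈ 298 kN

Cap-side area A_cap = π/4 × (125 mm)² = 12270 mm^2
F = P × A_cap = 24300 kPa × A_cap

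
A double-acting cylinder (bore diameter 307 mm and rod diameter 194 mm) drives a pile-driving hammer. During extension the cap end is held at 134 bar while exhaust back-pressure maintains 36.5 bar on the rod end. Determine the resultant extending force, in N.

F ≈ 8.30e5 N

Cap-side area A_cap = π/4 × (307 mm)² = 74020 mm^2
Rod-side annular area A_ann = π/4 × (307² − 194²) = 44460 mm^2
Net thrust = P_cap·A_cap − P_rod·A_ann = 9.919e5 N − 1.623e5 N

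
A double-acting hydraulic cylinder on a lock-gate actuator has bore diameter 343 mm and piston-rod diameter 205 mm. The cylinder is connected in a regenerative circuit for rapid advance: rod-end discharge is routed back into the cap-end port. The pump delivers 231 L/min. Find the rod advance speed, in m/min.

In regeneration the rod-end outflow joins the pump flow into the cap end, so the net volume the pump must supply per unit advance equals the rod cross-section area.
Rod cross-section A_rod = π/4 × (205 mm)² = 33010 mm^2
v = Q_pump / A_rod

v ≈ 7.00 m/min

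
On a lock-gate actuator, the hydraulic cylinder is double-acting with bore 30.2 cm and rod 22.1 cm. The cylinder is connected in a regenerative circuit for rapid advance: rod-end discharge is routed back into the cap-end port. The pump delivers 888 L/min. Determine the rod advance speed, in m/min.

In regeneration the rod-end outflow joins the pump flow into the cap end, so the net volume the pump must supply per unit advance equals the rod cross-section area.
Rod cross-section A_rod = π/4 × (22.1 cm)² = 383.6 cm^2
v = Q_pump / A_rod

v ≈ 23.1 m/min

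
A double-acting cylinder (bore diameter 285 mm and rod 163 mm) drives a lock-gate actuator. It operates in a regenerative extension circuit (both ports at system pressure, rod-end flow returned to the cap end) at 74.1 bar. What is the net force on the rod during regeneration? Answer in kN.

F ≈ 155 kN

With equal pressure on both faces, forces on the annular region cancel; the net push is pressure × rod cross-section.
Rod cross-section A_rod = π/4 × (163 mm)² = 20870 mm^2
F = P × A_rod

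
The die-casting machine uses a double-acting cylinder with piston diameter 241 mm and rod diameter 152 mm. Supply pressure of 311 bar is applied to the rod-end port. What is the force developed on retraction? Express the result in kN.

Rod-side annular area A_ann = π/4 × (241² − 152²) = 27470 mm^2
On retraction the pressure acts on the annular area (bore minus rod).
F = P × A_ann

F ≈ 854 kN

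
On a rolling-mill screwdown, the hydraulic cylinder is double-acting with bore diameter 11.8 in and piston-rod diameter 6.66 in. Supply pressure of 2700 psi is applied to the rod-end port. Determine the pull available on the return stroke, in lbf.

F ≈ 2.01e5 lbf

Rod-side annular area A_ann = π/4 × (11.8² − 6.66²) = 74.52 in^2
On retraction the pressure acts on the annular area (bore minus rod).
F = P × A_ann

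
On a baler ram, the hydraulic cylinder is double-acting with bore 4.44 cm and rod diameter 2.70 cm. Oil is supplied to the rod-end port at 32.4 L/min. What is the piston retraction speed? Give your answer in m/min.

v ≈ 33.2 m/min

Rod-side annular area A_ann = π/4 × (4.44² − 2.70²) = 9.757 cm^2
Flow into the rod-end port fills the annular volume.
v = Q / A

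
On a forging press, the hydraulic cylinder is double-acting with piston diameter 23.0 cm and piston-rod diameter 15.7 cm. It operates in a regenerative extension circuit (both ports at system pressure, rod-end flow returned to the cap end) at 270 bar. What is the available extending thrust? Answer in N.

F ≈ 5.23e5 N

With equal pressure on both faces, forces on the annular region cancel; the net push is pressure × rod cross-section.
Rod cross-section A_rod = π/4 × (15.7 cm)² = 193.6 cm^2
F = P × A_rod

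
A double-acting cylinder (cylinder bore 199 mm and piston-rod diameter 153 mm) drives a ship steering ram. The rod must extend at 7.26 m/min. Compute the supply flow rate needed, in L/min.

Cap-side area A_cap = π/4 × (199 mm)² = 31100 mm^2
Q = A × v

Q ≈ 226 L/min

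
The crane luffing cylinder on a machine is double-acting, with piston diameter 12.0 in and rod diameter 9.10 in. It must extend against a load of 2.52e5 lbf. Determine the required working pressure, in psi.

Cap-side area A_cap = π/4 × (12.0 in)² = 113.1 in^2
P = F / A = 2.52e5 lbf / A

P ≈ 2230 psi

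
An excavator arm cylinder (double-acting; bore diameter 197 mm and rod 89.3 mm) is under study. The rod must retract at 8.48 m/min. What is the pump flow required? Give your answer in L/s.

Q ≈ 3.42 L/s

Rod-side annular area A_ann = π/4 × (197² − 89.3²) = 24220 mm^2
Q = A × v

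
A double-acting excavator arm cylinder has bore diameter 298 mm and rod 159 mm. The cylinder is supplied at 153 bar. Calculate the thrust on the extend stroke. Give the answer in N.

Cap-side area A_cap = π/4 × (298 mm)² = 69750 mm^2
F = P × A_cap = 153 bar × A_cap

F ≈ 1.07e6 N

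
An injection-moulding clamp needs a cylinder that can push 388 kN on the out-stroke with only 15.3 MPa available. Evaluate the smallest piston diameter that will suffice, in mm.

D ≈ 180 mm

Extension force acts on the full piston face: F = P × (π/4)D².
D = √(4F / (πP)) = √(4 × 388 kN / (π × 15.3 MPa))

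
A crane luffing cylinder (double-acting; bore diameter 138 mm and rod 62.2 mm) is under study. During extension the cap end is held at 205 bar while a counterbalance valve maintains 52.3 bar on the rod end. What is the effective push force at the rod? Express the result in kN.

F ≈ 244 kN

Cap-side area A_cap = π/4 × (138 mm)² = 14960 mm^2
Rod-side annular area A_ann = π/4 × (138² − 62.2²) = 11920 mm^2
Net thrust = P_cap·A_cap − P_rod·A_ann = 306.6 kN − 62.33 kN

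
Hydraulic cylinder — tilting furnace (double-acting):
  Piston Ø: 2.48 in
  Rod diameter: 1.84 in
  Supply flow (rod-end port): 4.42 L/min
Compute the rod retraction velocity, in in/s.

Rod-side annular area A_ann = π/4 × (2.48² − 1.84²) = 2.171 in^2
Flow into the rod-end port fills the annular volume.
v = Q / A

v ≈ 2.07 in/s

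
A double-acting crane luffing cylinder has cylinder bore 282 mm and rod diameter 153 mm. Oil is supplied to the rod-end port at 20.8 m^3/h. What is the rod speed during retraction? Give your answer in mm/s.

Rod-side annular area A_ann = π/4 × (282² − 153²) = 44070 mm^2
Flow into the rod-end port fills the annular volume.
v = Q / A

v ≈ 131 mm/s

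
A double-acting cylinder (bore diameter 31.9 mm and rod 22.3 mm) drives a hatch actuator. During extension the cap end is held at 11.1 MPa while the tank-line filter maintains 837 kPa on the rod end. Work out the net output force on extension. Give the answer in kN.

Cap-side area A_cap = π/4 × (31.9 mm)² = 799.2 mm^2
Rod-side annular area A_ann = π/4 × (31.9² − 22.3²) = 408.7 mm^2
Net thrust = P_cap·A_cap − P_rod·A_ann = 8.871 kN − 0.3420 kN

F ≈ 8.53 kN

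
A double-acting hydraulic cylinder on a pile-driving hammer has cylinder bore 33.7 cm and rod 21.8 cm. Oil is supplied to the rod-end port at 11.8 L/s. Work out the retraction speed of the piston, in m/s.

v ≈ 0.227 m/s

Rod-side annular area A_ann = π/4 × (33.7² − 21.8²) = 518.7 cm^2
Flow into the rod-end port fills the annular volume.
v = Q / A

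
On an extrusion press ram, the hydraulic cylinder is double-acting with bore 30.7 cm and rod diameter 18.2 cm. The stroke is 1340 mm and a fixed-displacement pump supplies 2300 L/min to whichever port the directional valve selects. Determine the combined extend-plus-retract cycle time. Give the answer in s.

Cap-side area A_cap = π/4 × (30.7 cm)² = 740.2 cm^2
Rod-side annular area A_ann = π/4 × (30.7² − 18.2²) = 480.1 cm^2
t_ext = A_cap·L/Q = 2.588 s
t_ret = A_ann·L/Q = 1.678 s
t_cycle = t_ext + t_ret

t ≈ 4.27 s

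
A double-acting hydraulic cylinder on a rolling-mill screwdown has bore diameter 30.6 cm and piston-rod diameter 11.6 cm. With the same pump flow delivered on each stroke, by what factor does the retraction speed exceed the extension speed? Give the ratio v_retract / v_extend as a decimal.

Cap-side area A_cap = π/4 × (30.6 cm)² = 735.4 cm^2
Rod-side annular area A_ann = π/4 × (30.6² − 11.6²) = 629.7 cm^2
For equal Q, v ∝ 1/A, so v_ret/v_ext = A_cap/A_ann.

v_ret/v_ext ≈ 1.17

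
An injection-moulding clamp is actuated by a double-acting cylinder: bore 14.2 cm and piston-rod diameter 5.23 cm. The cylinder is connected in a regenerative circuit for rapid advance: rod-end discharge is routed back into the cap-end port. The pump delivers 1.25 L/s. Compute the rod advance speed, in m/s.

In regeneration the rod-end outflow joins the pump flow into the cap end, so the net volume the pump must supply per unit advance equals the rod cross-section area.
Rod cross-section A_rod = π/4 × (5.23 cm)² = 21.48 cm^2
v = Q_pump / A_rod

v ≈ 0.582 m/s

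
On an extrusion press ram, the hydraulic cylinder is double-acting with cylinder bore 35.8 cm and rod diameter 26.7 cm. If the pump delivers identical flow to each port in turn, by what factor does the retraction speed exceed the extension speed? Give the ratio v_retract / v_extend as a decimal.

v_ret/v_ext ≈ 2.25

Cap-side area A_cap = π/4 × (35.8 cm)² = 1007 cm^2
Rod-side annular area A_ann = π/4 × (35.8² − 26.7²) = 446.7 cm^2
For equal Q, v ∝ 1/A, so v_ret/v_ext = A_cap/A_ann.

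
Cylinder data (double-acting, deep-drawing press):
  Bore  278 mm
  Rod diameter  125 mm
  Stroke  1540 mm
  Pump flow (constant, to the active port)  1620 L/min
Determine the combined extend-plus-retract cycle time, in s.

Cap-side area A_cap = π/4 × (278 mm)² = 60700 mm^2
Rod-side annular area A_ann = π/4 × (278² − 125²) = 48430 mm^2
t_ext = A_cap·L/Q = 3.462 s
t_ret = A_ann·L/Q = 2.762 s
t_cycle = t_ext + t_ret

t ≈ 6.22 s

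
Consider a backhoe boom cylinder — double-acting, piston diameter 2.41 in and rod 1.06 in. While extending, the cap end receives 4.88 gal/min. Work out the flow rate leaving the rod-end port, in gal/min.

Cap-side area A_cap = π/4 × (2.41 in)² = 4.562 in^2
Rod-side annular area A_ann = π/4 × (2.41² − 1.06²) = 3.679 in^2
Piston speed v = Q_in/A_cap; rod-end outflow Q_out = v × A_ann = Q_in × A_ann/A_cap.

Q_out ≈ 3.94 gal/min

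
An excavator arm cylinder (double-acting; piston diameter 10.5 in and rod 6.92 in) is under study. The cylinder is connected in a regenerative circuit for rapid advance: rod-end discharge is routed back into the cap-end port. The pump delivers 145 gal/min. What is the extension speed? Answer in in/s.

In regeneration the rod-end outflow joins the pump flow into the cap end, so the net volume the pump must supply per unit advance equals the rod cross-section area.
Rod cross-section A_rod = π/4 × (6.92 in)² = 37.61 in^2
v = Q_pump / A_rod

v ≈ 14.8 in/s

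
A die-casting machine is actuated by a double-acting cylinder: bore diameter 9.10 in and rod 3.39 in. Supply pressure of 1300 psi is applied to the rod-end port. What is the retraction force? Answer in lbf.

F ≈ 72800 lbf

Rod-side annular area A_ann = π/4 × (9.10² − 3.39²) = 56.01 in^2
On retraction the pressure acts on the annular area (bore minus rod).
F = P × A_ann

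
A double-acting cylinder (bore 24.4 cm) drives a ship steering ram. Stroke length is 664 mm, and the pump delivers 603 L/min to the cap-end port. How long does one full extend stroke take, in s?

t ≈ 3.09 s

Cap-side area A_cap = π/4 × (24.4 cm)² = 467.6 cm^2
Swept volume V = A × L; t = V / Q = A·L / Q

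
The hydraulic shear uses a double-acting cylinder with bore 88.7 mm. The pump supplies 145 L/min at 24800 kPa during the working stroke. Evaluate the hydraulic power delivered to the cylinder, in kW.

Hydraulic power = P × Q

W ≈ 59.9 kW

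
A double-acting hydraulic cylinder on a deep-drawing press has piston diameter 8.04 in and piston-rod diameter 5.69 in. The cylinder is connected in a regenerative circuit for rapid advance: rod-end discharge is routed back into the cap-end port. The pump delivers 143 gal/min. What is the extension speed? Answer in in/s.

In regeneration the rod-end outflow joins the pump flow into the cap end, so the net volume the pump must supply per unit advance equals the rod cross-section area.
Rod cross-section A_rod = π/4 × (5.69 in)² = 25.43 in^2
v = Q_pump / A_rod

v ≈ 21.7 in/s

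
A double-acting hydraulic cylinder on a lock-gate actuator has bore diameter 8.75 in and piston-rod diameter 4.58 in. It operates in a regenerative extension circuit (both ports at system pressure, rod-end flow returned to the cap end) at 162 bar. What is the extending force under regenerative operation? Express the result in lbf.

With equal pressure on both faces, forces on the annular region cancel; the net push is pressure × rod cross-section.
Rod cross-section A_rod = π/4 × (4.58 in)² = 16.47 in^2
F = P × A_rod

F ≈ 38700 lbf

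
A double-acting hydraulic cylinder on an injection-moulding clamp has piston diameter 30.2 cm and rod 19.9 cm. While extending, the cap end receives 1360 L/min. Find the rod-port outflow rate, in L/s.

Cap-side area A_cap = π/4 × (30.2 cm)² = 716.3 cm^2
Rod-side annular area A_ann = π/4 × (30.2² − 19.9²) = 405.3 cm^2
Piston speed v = Q_in/A_cap; rod-end outflow Q_out = v × A_ann = Q_in × A_ann/A_cap.

Q_out ≈ 12.8 L/s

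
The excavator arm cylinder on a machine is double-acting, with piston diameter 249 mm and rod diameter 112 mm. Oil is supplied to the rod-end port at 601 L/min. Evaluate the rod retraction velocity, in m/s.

Rod-side annular area A_ann = π/4 × (249² − 112²) = 38840 mm^2
Flow into the rod-end port fills the annular volume.
v = Q / A

v ≈ 0.258 m/s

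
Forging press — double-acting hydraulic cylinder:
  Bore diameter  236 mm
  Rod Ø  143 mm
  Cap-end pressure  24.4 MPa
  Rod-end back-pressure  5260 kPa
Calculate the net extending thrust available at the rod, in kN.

Cap-side area A_cap = π/4 × (236 mm)² = 43740 mm^2
Rod-side annular area A_ann = π/4 × (236² − 143²) = 27680 mm^2
Net thrust = P_cap·A_cap − P_rod·A_ann = 1067 kN − 145.6 kN

F ≈ 922 kN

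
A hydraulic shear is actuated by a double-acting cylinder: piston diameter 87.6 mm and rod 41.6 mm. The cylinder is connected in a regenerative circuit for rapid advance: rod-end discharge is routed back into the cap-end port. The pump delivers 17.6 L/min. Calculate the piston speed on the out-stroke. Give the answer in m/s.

In regeneration the rod-end outflow joins the pump flow into the cap end, so the net volume the pump must supply per unit advance equals the rod cross-section area.
Rod cross-section A_rod = π/4 × (41.6 mm)² = 1359 mm^2
v = Q_pump / A_rod

v ≈ 0.216 m/s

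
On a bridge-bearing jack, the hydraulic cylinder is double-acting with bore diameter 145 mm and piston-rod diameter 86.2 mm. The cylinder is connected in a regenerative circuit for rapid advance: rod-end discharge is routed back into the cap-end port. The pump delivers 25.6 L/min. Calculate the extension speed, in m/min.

In regeneration the rod-end outflow joins the pump flow into the cap end, so the net volume the pump must supply per unit advance equals the rod cross-section area.
Rod cross-section A_rod = π/4 × (86.2 mm)² = 5836 mm^2
v = Q_pump / A_rod

v ≈ 4.39 m/min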